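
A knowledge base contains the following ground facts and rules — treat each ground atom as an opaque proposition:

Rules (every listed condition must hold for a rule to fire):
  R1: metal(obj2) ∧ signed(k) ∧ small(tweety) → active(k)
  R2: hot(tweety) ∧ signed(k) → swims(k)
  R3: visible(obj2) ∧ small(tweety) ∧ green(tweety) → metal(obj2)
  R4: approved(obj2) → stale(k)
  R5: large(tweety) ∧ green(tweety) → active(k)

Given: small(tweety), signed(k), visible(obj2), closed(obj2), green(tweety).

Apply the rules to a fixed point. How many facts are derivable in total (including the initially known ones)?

7

Round 1: R3 [visible(obj2) ∧ small(tweety) ∧ green(tweety) → metal(obj2)]. New: metal(obj2).
Round 2: R1 [metal(obj2) ∧ signed(k) ∧ small(tweety) → active(k)]. New: active(k).
Closure: {active(k), closed(obj2), green(tweety), metal(obj2), signed(k), small(tweety), visible(obj2)} — 7 facts.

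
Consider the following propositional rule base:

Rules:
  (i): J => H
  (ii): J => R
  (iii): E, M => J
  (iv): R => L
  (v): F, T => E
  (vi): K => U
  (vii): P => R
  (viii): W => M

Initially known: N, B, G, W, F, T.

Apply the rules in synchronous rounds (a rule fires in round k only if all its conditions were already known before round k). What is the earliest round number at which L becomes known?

4

Round 1: (v) [F, T => E]; (viii) [W => M]. New: E, M.
Round 2: (iii) [E, M => J]. New: J.
Round 3: (i) [J => H]; (ii) [J => R]. New: H, R.
Round 4: (iv) [R => L]. New: L.
L first appears in round 4.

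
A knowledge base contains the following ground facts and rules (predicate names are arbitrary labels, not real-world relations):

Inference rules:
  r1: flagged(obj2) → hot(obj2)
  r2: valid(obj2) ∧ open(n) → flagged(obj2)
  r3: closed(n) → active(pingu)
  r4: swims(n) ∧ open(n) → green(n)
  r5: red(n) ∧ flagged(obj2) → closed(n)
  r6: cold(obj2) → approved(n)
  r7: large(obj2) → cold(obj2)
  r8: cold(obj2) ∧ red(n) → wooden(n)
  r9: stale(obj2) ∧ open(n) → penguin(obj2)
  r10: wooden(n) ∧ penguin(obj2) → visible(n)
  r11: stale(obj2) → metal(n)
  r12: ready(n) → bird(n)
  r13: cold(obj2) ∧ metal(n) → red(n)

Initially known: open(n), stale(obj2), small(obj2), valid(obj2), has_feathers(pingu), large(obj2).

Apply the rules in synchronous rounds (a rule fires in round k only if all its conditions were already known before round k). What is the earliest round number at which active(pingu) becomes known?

4

Round 1: r2 [valid(obj2) ∧ open(n) → flagged(obj2)]; r7 [large(obj2) → cold(obj2)]; r9 [stale(obj2) ∧ open(n) → penguin(obj2)]; r11 [stale(obj2) → metal(n)]. Adds flagged(obj2), cold(obj2), penguin(obj2), metal(n).
Round 2: r1 [flagged(obj2) → hot(obj2)]; r6 [cold(obj2) → approved(n)]; r13 [cold(obj2) ∧ metal(n) → red(n)]. Adds hot(obj2), approved(n), red(n).
Round 3: r5 [red(n) ∧ flagged(obj2) → closed(n)]; r8 [cold(obj2) ∧ red(n) → wooden(n)]. Adds closed(n), wooden(n).
Round 4: r3 [closed(n) → active(pingu)]; r10 [wooden(n) ∧ penguin(obj2) → visible(n)]. Adds active(pingu), visible(n).
active(pingu) first appears in round 4.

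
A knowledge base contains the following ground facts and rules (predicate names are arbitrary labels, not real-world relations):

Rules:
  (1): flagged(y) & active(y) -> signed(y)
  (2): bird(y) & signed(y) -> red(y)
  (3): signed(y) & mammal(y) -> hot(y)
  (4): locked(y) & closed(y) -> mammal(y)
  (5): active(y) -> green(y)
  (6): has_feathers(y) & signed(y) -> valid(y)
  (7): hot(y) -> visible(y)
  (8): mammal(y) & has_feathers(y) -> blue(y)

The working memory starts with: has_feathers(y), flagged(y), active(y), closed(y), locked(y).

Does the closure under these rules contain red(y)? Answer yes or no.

no

Round 1: (1) [flagged(y) & active(y) -> signed(y)]; (4) [locked(y) & closed(y) -> mammal(y)]; (5) [active(y) -> green(y)]. Adds signed(y), mammal(y), green(y).
Round 2: (3) [signed(y) & mammal(y) -> hot(y)]; (6) [has_feathers(y) & signed(y) -> valid(y)]; (8) [mammal(y) & has_feathers(y) -> blue(y)]. Adds hot(y), valid(y), blue(y).
Round 3: (7) [hot(y) -> visible(y)]. Adds visible(y).
Fixed point reached. red(y) is concluded only by (2); (2) needs bird(y) (never derived).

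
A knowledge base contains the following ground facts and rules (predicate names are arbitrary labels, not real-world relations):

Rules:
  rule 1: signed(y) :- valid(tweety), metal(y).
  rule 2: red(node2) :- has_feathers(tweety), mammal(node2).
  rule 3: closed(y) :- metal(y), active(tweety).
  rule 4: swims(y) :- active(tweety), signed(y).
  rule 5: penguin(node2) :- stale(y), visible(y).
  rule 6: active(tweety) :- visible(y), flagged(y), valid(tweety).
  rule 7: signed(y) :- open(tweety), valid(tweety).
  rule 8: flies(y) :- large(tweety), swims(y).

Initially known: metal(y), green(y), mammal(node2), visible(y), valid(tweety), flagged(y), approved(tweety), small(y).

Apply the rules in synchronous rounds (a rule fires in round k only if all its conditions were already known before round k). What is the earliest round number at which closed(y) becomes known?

2

Round 1 fires rule 1, rule 6, giving signed(y), active(tweety).
Round 2 fires rule 3, rule 4, giving closed(y), swims(y).
closed(y) first appears in round 2.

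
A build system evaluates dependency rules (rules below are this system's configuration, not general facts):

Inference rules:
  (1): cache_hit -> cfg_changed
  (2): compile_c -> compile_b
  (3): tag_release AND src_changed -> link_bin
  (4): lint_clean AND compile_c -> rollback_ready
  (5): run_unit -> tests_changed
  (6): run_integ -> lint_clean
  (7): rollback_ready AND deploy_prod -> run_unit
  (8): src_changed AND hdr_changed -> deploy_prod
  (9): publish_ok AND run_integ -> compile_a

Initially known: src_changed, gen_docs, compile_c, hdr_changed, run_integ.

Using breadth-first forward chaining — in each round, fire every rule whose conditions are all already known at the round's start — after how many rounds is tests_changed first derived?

[1] (2) [compile_c -> compile_b]; (6) [run_integ -> lint_clean]; (8) [src_changed AND hdr_changed -> deploy_prod]. ⇒ new: compile_b, lint_clean, deploy_prod.
[2] (4) [lint_clean AND compile_c -> rollback_ready]. ⇒ new: rollback_ready.
[3] (7) [rollback_ready AND deploy_prod -> run_unit]. ⇒ new: run_unit.
[4] (5) [run_unit -> tests_changed]. ⇒ new: tests_changed.
tests_changed first appears in round 4.

4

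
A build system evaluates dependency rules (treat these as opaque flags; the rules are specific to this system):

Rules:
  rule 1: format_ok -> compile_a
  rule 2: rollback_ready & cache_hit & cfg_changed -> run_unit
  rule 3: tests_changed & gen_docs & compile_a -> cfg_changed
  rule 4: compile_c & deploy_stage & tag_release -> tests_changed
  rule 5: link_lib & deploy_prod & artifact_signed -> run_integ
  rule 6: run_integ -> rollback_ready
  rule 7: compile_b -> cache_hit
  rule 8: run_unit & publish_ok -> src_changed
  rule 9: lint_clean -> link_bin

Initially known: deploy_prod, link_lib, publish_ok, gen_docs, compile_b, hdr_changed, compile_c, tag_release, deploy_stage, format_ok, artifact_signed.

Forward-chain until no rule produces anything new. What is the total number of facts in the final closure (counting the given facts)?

[1] rule 1 [format_ok -> compile_a]; rule 4 [compile_c & deploy_stage & tag_release -> tests_changed]; rule 5 [link_lib & deploy_prod & artifact_signed -> run_integ]; rule 7 [compile_b -> cache_hit]. ⇒ new: compile_a, tests_changed, run_integ, cache_hit.
[2] rule 3 [tests_changed & gen_docs & compile_a -> cfg_changed]; rule 6 [run_integ -> rollback_ready]. ⇒ new: cfg_changed, rollback_ready.
[3] rule 2 [rollback_ready & cache_hit & cfg_changed -> run_unit]. ⇒ new: run_unit.
[4] rule 8 [run_unit & publish_ok -> src_changed]. ⇒ new: src_changed.
Closure: {artifact_signed, cache_hit, cfg_changed, compile_a, compile_b, compile_c, deploy_prod, deploy_stage, format_ok, gen_docs, hdr_changed, link_lib, publish_ok, rollback_ready, run_integ, run_unit, src_changed, tag_release, tests_changed} — 19 facts.

19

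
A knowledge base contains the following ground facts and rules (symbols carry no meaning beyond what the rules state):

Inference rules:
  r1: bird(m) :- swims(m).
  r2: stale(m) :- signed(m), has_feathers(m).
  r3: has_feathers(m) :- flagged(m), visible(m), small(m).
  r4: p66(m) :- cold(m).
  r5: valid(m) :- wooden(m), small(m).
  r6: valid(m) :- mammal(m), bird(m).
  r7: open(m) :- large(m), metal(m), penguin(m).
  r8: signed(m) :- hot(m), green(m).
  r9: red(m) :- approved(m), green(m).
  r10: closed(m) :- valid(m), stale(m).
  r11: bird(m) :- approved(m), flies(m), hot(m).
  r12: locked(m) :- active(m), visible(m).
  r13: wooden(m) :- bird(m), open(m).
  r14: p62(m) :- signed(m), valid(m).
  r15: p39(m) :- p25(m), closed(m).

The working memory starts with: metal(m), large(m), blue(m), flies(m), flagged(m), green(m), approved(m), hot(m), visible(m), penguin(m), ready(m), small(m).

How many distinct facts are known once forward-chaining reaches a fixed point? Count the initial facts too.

[1] r3 [has_feathers(m) :- flagged(m), visible(m), small(m).]; r7 [open(m) :- large(m), metal(m), penguin(m).]; r8 [signed(m) :- hot(m), green(m).]; r9 [red(m) :- approved(m), green(m).]; r11 [bird(m) :- approved(m), flies(m), hot(m).]. ⇒ new: has_feathers(m), open(m), signed(m), red(m), bird(m).
[2] r2 [stale(m) :- signed(m), has_feathers(m).]; r13 [wooden(m) :- bird(m), open(m).]. ⇒ new: stale(m), wooden(m).
[3] r5 [valid(m) :- wooden(m), small(m).]. ⇒ new: valid(m).
[4] r10 [closed(m) :- valid(m), stale(m).]; r14 [p62(m) :- signed(m), valid(m).]. ⇒ new: closed(m), p62(m).
Closure: {approved(m), bird(m), blue(m), closed(m), flagged(m), flies(m), green(m), has_feathers(m), hot(m), large(m), metal(m), open(m), p62(m), penguin(m), ready(m), red(m), signed(m), small(m), stale(m), valid(m), visible(m), wooden(m)} — 22 facts.

22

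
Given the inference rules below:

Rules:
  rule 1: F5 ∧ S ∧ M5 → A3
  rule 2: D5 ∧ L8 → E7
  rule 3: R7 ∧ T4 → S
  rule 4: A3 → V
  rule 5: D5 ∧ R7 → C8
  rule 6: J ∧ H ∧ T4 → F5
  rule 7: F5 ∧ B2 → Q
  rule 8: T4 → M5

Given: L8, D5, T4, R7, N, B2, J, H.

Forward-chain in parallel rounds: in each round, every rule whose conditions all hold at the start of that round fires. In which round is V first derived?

[1] rule 2 [D5 ∧ L8 → E7]; rule 3 [R7 ∧ T4 → S]; rule 5 [D5 ∧ R7 → C8]; rule 6 [J ∧ H ∧ T4 → F5]; rule 8 [T4 → M5]. ⇒ new: E7, S, C8, F5, M5.
[2] rule 1 [F5 ∧ S ∧ M5 → A3]; rule 7 [F5 ∧ B2 → Q]. ⇒ new: A3, Q.
[3] rule 4 [A3 → V]. ⇒ new: V.
V first appears in round 3.

3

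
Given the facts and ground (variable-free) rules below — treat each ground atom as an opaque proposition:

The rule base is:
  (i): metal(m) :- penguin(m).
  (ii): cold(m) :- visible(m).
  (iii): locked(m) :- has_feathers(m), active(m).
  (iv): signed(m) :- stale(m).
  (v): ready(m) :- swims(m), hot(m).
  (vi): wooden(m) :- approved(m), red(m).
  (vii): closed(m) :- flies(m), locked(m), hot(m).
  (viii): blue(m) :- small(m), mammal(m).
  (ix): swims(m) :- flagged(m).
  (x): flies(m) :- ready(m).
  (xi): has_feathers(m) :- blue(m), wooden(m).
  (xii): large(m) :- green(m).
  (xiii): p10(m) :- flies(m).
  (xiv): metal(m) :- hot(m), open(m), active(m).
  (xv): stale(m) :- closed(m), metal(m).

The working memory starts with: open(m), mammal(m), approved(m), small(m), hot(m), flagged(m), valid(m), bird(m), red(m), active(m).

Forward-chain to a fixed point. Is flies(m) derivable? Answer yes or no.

[1] (vi) [wooden(m) :- approved(m), red(m).]; (viii) [blue(m) :- small(m), mammal(m).]; (ix) [swims(m) :- flagged(m).]; (xiv) [metal(m) :- hot(m), open(m), active(m).]. ⇒ new: wooden(m), blue(m), swims(m), metal(m).
[2] (v) [ready(m) :- swims(m), hot(m).]; (xi) [has_feathers(m) :- blue(m), wooden(m).]. ⇒ new: ready(m), has_feathers(m).
[3] (iii) [locked(m) :- has_feathers(m), active(m).]; (x) [flies(m) :- ready(m).]. ⇒ new: locked(m), flies(m).
[4] (vii) [closed(m) :- flies(m), locked(m), hot(m).]; (xiii) [p10(m) :- flies(m).]. ⇒ new: closed(m), p10(m).
[5] (xv) [stale(m) :- closed(m), metal(m).]. ⇒ new: stale(m).
[6] (iv) [signed(m) :- stale(m).]. ⇒ new: signed(m).
flies(m) appears in round 3, so it is derivable.

yes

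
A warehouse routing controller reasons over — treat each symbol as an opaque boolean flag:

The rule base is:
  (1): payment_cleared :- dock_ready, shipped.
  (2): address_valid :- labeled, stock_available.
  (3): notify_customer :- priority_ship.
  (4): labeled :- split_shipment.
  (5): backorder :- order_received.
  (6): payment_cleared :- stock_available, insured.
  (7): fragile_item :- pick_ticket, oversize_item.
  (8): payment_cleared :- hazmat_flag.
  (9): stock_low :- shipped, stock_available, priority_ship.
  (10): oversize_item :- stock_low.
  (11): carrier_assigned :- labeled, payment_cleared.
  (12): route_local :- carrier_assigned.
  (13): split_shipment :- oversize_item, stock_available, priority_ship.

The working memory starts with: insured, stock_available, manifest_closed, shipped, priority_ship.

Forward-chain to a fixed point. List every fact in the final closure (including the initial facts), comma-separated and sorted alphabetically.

Round 1 — (3), (6), (9), derive notify_customer, payment_cleared, stock_low.
Round 2 — (10), derive oversize_item.
Round 3 — (13), derive split_shipment.
Round 4 — (4), derive labeled.
Round 5 — (2), (11), derive address_valid, carrier_assigned.
Round 6 — (12), derive route_local.

address_valid, carrier_assigned, insured, labeled, manifest_closed, notify_customer, oversize_item, payment_cleared, priority_ship, route_local, shipped, split_shipment, stock_available, stock_low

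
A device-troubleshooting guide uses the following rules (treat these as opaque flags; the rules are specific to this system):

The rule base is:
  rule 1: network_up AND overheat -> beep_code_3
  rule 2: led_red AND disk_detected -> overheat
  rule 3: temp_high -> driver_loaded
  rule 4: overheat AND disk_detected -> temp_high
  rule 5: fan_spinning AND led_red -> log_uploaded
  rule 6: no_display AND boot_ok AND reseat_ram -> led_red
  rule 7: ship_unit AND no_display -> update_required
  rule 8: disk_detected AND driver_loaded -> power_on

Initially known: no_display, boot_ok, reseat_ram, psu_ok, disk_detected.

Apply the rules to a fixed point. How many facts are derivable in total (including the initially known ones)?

[1] rule 6 [no_display AND boot_ok AND reseat_ram -> led_red]. ⇒ new: led_red.
[2] rule 2 [led_red AND disk_detected -> overheat]. ⇒ new: overheat.
[3] rule 4 [overheat AND disk_detected -> temp_high]. ⇒ new: temp_high.
[4] rule 3 [temp_high -> driver_loaded]. ⇒ new: driver_loaded.
[5] rule 8 [disk_detected AND driver_loaded -> power_on]. ⇒ new: power_on.
Closure: {boot_ok, disk_detected, driver_loaded, led_red, no_display, overheat, power_on, psu_ok, reseat_ram, temp_high} — 10 facts.

10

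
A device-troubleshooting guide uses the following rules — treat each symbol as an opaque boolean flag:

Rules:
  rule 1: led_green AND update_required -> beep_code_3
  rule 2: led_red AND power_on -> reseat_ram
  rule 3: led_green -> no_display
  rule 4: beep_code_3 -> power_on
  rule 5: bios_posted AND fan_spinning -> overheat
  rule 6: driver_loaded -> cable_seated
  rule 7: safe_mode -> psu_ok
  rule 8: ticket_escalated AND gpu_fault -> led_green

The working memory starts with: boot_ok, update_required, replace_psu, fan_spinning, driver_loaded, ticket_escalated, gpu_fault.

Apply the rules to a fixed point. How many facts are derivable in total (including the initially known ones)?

12

[1] rule 6 [driver_loaded -> cable_seated]; rule 8 [ticket_escalated AND gpu_fault -> led_green]. ⇒ new: cable_seated, led_green.
[2] rule 1 [led_green AND update_required -> beep_code_3]; rule 3 [led_green -> no_display]. ⇒ new: beep_code_3, no_display.
[3] rule 4 [beep_code_3 -> power_on]. ⇒ new: power_on.
Closure: {beep_code_3, boot_ok, cable_seated, driver_loaded, fan_spinning, gpu_fault, led_green, no_display, power_on, replace_psu, ticket_escalated, update_required} — 12 facts.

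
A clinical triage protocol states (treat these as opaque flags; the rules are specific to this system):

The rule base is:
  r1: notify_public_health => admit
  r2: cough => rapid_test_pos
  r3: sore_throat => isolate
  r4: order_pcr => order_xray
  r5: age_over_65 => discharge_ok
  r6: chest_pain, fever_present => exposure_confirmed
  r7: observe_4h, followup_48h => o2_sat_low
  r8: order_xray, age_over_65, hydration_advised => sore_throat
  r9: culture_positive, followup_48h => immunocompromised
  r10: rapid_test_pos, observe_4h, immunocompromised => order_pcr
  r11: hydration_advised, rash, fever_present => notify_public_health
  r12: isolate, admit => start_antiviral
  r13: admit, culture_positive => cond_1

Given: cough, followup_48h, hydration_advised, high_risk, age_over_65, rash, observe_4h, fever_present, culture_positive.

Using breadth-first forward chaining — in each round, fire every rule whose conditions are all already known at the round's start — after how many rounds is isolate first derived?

[1] r2 [cough => rapid_test_pos]; r5 [age_over_65 => discharge_ok]; r7 [observe_4h, followup_48h => o2_sat_low]; r9 [culture_positive, followup_48h => immunocompromised]; r11 [hydration_advised, rash, fever_present => notify_public_health]. ⇒ new: rapid_test_pos, discharge_ok, o2_sat_low, immunocompromised, notify_public_health.
[2] r1 [notify_public_health => admit]; r10 [rapid_test_pos, observe_4h, immunocompromised => order_pcr]. ⇒ new: admit, order_pcr.
[3] r4 [order_pcr => order_xray]; r13 [admit, culture_positive => cond_1]. ⇒ new: order_xray, cond_1.
[4] r8 [order_xray, age_over_65, hydration_advised => sore_throat]. ⇒ new: sore_throat.
[5] r3 [sore_throat => isolate]. ⇒ new: isolate.
isolate first appears in round 5.

5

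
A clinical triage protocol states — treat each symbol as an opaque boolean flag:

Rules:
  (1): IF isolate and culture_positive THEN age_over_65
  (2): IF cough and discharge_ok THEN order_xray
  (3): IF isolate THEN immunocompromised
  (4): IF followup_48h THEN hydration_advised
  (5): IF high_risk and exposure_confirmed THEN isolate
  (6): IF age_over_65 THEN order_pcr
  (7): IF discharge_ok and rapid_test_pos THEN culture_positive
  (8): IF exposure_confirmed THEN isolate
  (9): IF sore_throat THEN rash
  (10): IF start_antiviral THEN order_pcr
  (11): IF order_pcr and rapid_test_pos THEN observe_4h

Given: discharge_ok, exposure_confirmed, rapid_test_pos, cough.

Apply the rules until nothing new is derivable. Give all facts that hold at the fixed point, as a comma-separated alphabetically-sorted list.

Round 1 fires (2), (7), (8), giving order_xray, culture_positive, isolate.
Round 2 fires (1), (3), giving age_over_65, immunocompromised.
Round 3 fires (6), giving order_pcr.
Round 4 fires (11), giving observe_4h.

age_over_65, cough, culture_positive, discharge_ok, exposure_confirmed, immunocompromised, isolate, observe_4h, order_pcr, order_xray, rapid_test_pos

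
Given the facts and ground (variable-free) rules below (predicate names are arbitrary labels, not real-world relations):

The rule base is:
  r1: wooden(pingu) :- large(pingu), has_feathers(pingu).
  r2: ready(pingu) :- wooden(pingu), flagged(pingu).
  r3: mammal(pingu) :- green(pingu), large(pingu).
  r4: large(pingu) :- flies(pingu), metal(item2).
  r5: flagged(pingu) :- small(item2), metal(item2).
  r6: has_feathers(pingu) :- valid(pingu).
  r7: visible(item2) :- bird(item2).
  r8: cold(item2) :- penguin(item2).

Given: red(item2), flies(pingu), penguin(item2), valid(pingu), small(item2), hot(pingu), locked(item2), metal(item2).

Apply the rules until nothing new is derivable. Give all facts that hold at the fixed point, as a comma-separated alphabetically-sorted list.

cold(item2), flagged(pingu), flies(pingu), has_feathers(pingu), hot(pingu), large(pingu), locked(item2), metal(item2), penguin(item2), ready(pingu), red(item2), small(item2), valid(pingu), wooden(pingu)

[1] r4 [large(pingu) :- flies(pingu), metal(item2).]; r5 [flagged(pingu) :- small(item2), metal(item2).]; r6 [has_feathers(pingu) :- valid(pingu).]; r8 [cold(item2) :- penguin(item2).]. ⇒ new: large(pingu), flagged(pingu), has_feathers(pingu), cold(item2).
[2] r1 [wooden(pingu) :- large(pingu), has_feathers(pingu).]. ⇒ new: wooden(pingu).
[3] r2 [ready(pingu) :- wooden(pingu), flagged(pingu).]. ⇒ new: ready(pingu).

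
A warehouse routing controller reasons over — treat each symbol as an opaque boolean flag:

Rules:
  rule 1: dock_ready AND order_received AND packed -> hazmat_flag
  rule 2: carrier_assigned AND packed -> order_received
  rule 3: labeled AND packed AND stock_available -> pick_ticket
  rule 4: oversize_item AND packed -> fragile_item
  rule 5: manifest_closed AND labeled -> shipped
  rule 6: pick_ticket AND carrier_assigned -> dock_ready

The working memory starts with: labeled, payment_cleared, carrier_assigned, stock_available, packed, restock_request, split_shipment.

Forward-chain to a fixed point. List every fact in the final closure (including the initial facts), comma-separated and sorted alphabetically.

carrier_assigned, dock_ready, hazmat_flag, labeled, order_received, packed, payment_cleared, pick_ticket, restock_request, split_shipment, stock_available

Round 1 — rule 2, rule 3, derive order_received, pick_ticket.
Round 2 — rule 6, derive dock_ready.
Round 3 — rule 1, derive hazmat_flag.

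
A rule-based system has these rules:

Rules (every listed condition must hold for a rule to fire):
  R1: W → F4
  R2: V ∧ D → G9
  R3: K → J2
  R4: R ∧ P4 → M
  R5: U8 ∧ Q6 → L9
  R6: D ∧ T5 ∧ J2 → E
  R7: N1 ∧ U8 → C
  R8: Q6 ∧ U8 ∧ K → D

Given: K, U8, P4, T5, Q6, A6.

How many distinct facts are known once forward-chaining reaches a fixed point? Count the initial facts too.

Round 1: R3 [K → J2]; R5 [U8 ∧ Q6 → L9]; R8 [Q6 ∧ U8 ∧ K → D]. Adds J2, L9, D.
Round 2: R6 [D ∧ T5 ∧ J2 → E]. Adds E.
Closure: {A6, D, E, J2, K, L9, P4, Q6, T5, U8} — 10 facts.

10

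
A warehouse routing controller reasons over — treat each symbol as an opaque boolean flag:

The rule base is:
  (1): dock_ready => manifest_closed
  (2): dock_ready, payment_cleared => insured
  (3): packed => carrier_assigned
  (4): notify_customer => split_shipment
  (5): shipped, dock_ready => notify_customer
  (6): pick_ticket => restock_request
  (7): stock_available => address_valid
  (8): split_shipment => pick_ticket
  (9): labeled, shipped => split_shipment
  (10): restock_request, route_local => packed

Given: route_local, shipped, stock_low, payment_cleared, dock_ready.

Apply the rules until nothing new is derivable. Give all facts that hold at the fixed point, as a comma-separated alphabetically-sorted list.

[1] (1) [dock_ready => manifest_closed]; (2) [dock_ready, payment_cleared => insured]; (5) [shipped, dock_ready => notify_customer]. ⇒ new: manifest_closed, insured, notify_customer.
[2] (4) [notify_customer => split_shipment]. ⇒ new: split_shipment.
[3] (8) [split_shipment => pick_ticket]. ⇒ new: pick_ticket.
[4] (6) [pick_ticket => restock_request]. ⇒ new: restock_request.
[5] (10) [restock_request, route_local => packed]. ⇒ new: packed.
[6] (3) [packed => carrier_assigned]. ⇒ new: carrier_assigned.

carrier_assigned, dock_ready, insured, manifest_closed, notify_customer, packed, payment_cleared, pick_ticket, restock_request, route_local, shipped, split_shipment, stock_low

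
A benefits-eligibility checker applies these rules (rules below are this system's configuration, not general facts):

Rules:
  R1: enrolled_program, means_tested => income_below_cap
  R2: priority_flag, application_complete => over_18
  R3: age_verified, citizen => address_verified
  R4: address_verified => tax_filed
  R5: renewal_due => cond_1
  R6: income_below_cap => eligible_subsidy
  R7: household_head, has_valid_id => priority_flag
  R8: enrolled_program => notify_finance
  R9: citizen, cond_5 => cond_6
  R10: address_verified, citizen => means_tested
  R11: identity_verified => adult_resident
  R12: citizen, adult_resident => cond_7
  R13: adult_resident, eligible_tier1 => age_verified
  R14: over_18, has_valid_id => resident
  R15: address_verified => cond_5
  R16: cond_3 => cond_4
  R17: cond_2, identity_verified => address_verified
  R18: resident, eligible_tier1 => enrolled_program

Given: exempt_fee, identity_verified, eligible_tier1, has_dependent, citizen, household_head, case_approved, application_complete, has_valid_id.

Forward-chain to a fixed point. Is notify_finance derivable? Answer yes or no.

Round 1: R7 [household_head, has_valid_id => priority_flag]; R11 [identity_verified => adult_resident]. New: priority_flag, adult_resident.
Round 2: R2 [priority_flag, application_complete => over_18]; R12 [citizen, adult_resident => cond_7]; R13 [adult_resident, eligible_tier1 => age_verified]. New: over_18, cond_7, age_verified.
Round 3: R3 [age_verified, citizen => address_verified]; R14 [over_18, has_valid_id => resident]. New: address_verified, resident.
Round 4: R4 [address_verified => tax_filed]; R10 [address_verified, citizen => means_tested]; R15 [address_verified => cond_5]; R18 [resident, eligible_tier1 => enrolled_program]. New: tax_filed, means_tested, cond_5, enrolled_program.
Round 5: R1 [enrolled_program, means_tested => income_below_cap]; R8 [enrolled_program => notify_finance]; R9 [citizen, cond_5 => cond_6]. New: income_below_cap, notify_finance, cond_6.
Round 6: R6 [income_below_cap => eligible_subsidy]. New: eligible_subsidy.
notify_finance appears in round 5, so it is derivable.

yes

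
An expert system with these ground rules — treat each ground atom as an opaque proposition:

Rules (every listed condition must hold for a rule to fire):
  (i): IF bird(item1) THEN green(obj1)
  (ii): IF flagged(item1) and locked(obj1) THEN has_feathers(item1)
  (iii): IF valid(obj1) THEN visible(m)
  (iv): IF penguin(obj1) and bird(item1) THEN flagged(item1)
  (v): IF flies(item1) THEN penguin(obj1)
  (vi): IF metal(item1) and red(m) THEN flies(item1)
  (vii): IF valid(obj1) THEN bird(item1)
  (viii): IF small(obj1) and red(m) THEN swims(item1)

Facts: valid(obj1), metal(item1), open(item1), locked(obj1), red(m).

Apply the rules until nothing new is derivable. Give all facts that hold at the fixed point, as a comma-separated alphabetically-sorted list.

Round 1 fires (iii), (vi), (vii), giving visible(m), flies(item1), bird(item1).
Round 2 fires (i), (v), giving green(obj1), penguin(obj1).
Round 3 fires (iv), giving flagged(item1).
Round 4 fires (ii), giving has_feathers(item1).

bird(item1), flagged(item1), flies(item1), green(obj1), has_feathers(item1), locked(obj1), metal(item1), open(item1), penguin(obj1), red(m), valid(obj1), visible(m)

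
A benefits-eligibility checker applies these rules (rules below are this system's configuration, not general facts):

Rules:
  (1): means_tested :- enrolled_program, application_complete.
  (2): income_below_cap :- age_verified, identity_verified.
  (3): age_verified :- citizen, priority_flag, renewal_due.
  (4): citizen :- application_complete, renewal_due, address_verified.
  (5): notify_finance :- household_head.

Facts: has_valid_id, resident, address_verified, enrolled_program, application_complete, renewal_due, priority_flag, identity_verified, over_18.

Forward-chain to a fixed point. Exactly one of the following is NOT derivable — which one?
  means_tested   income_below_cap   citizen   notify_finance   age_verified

notify_finance

Round 1 — (1), (4), derive means_tested, citizen.
Round 2 — (3), derive age_verified.
Round 3 — (2), derive income_below_cap.
Derived: age_verified (round 2), citizen (round 1), income_below_cap (round 3), means_tested (round 1). notify_finance never appears in any round.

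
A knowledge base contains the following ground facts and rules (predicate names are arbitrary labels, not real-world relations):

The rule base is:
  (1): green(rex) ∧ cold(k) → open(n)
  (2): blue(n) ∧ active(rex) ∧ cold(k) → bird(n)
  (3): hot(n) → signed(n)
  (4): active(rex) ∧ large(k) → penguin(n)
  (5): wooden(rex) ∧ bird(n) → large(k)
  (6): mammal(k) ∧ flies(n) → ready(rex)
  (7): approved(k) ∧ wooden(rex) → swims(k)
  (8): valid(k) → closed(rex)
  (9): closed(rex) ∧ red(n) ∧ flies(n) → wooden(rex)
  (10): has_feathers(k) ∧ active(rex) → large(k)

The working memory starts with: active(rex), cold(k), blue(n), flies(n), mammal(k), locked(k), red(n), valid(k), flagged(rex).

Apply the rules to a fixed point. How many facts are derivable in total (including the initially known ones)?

Round 1 fires (2), (6), (8), giving bird(n), ready(rex), closed(rex).
Round 2 fires (9), giving wooden(rex).
Round 3 fires (5), giving large(k).
Round 4 fires (4), giving penguin(n).
Closure: {active(rex), bird(n), blue(n), closed(rex), cold(k), flagged(rex), flies(n), large(k), locked(k), mammal(k), penguin(n), ready(rex), red(n), valid(k), wooden(rex)} — 15 facts.

15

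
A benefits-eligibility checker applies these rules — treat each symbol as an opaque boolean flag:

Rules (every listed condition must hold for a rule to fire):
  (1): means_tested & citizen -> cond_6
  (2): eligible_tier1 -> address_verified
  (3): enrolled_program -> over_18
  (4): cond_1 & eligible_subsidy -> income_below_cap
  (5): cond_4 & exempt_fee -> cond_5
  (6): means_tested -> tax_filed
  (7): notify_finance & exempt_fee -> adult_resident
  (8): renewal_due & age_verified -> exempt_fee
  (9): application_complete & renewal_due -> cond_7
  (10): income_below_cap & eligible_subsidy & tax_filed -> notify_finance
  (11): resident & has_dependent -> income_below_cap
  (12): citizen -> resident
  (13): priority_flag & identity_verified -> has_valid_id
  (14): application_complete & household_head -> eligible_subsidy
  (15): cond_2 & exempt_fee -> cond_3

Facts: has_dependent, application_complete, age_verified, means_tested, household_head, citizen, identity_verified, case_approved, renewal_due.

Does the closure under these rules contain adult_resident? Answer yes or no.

[1] (1) [means_tested & citizen -> cond_6]; (6) [means_tested -> tax_filed]; (8) [renewal_due & age_verified -> exempt_fee]; (9) [application_complete & renewal_due -> cond_7]; (12) [citizen -> resident]; (14) [application_complete & household_head -> eligible_subsidy]. ⇒ new: cond_6, tax_filed, exempt_fee, cond_7, resident, eligible_subsidy.
[2] (11) [resident & has_dependent -> income_below_cap]. ⇒ new: income_below_cap.
[3] (10) [income_below_cap & eligible_subsidy & tax_filed -> notify_finance]. ⇒ new: notify_finance.
[4] (7) [notify_finance & exempt_fee -> adult_resident]. ⇒ new: adult_resident.
adult_resident appears in round 4, so it is derivable.

yes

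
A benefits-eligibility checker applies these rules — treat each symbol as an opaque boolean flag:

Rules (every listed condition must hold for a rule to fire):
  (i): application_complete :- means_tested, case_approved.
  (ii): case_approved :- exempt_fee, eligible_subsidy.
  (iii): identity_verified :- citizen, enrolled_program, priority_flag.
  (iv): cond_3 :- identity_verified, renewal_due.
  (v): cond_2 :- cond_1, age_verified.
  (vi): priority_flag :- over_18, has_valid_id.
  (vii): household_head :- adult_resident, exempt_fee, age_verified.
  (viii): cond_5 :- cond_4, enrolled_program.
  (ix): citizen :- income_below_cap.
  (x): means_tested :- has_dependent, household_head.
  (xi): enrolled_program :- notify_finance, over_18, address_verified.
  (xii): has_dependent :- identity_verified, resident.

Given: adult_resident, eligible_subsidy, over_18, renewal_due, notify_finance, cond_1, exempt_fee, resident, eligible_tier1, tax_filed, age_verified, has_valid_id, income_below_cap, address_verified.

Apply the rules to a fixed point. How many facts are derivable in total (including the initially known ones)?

Round 1: (ii) [case_approved :- exempt_fee, eligible_subsidy.]; (v) [cond_2 :- cond_1, age_verified.]; (vi) [priority_flag :- over_18, has_valid_id.]; (vii) [household_head :- adult_resident, exempt_fee, age_verified.]; (ix) [citizen :- income_below_cap.]; (xi) [enrolled_program :- notify_finance, over_18, address_verified.]. New: case_approved, cond_2, priority_flag, household_head, citizen, enrolled_program.
Round 2: (iii) [identity_verified :- citizen, enrolled_program, priority_flag.]. New: identity_verified.
Round 3: (iv) [cond_3 :- identity_verified, renewal_due.]; (xii) [has_dependent :- identity_verified, resident.]. New: cond_3, has_dependent.
Round 4: (x) [means_tested :- has_dependent, household_head.]. New: means_tested.
Round 5: (i) [application_complete :- means_tested, case_approved.]. New: application_complete.
Closure: {address_verified, adult_resident, age_verified, application_complete, case_approved, citizen, cond_1, cond_2, cond_3, eligible_subsidy, eligible_tier1, enrolled_program, exempt_fee, has_dependent, has_valid_id, household_head, identity_verified, income_below_cap, means_tested, notify_finance, over_18, priority_flag, renewal_due, resident, tax_filed} — 25 facts.

25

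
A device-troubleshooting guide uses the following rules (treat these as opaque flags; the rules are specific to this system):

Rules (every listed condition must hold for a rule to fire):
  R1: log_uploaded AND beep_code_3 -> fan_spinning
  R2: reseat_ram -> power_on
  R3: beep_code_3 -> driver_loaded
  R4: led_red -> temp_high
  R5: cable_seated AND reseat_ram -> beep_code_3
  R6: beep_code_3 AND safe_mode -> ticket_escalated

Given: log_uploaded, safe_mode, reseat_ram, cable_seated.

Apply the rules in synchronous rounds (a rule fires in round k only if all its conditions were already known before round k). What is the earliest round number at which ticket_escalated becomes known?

[1] R2 [reseat_ram -> power_on]; R5 [cable_seated AND reseat_ram -> beep_code_3]. ⇒ new: power_on, beep_code_3.
[2] R1 [log_uploaded AND beep_code_3 -> fan_spinning]; R3 [beep_code_3 -> driver_loaded]; R6 [beep_code_3 AND safe_mode -> ticket_escalated]. ⇒ new: fan_spinning, driver_loaded, ticket_escalated.
ticket_escalated first appears in round 2.

2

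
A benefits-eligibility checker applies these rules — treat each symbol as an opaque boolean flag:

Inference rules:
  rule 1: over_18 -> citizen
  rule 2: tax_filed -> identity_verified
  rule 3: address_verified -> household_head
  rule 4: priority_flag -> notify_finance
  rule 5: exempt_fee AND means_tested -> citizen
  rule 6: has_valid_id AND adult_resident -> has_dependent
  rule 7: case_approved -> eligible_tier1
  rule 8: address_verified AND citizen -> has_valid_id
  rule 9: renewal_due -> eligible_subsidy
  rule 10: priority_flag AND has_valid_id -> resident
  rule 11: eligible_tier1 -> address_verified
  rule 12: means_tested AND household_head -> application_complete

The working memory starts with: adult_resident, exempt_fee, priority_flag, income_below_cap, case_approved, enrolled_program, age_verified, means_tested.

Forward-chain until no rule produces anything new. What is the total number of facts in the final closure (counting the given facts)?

Round 1 — rule 4, rule 5, rule 7, derive notify_finance, citizen, eligible_tier1.
Round 2 — rule 11, derive address_verified.
Round 3 — rule 3, rule 8, derive household_head, has_valid_id.
Round 4 — rule 6, rule 10, rule 12, derive has_dependent, resident, application_complete.
Closure: {address_verified, adult_resident, age_verified, application_complete, case_approved, citizen, eligible_tier1, enrolled_program, exempt_fee, has_dependent, has_valid_id, household_head, income_below_cap, means_tested, notify_finance, priority_flag, resident} — 17 facts.

17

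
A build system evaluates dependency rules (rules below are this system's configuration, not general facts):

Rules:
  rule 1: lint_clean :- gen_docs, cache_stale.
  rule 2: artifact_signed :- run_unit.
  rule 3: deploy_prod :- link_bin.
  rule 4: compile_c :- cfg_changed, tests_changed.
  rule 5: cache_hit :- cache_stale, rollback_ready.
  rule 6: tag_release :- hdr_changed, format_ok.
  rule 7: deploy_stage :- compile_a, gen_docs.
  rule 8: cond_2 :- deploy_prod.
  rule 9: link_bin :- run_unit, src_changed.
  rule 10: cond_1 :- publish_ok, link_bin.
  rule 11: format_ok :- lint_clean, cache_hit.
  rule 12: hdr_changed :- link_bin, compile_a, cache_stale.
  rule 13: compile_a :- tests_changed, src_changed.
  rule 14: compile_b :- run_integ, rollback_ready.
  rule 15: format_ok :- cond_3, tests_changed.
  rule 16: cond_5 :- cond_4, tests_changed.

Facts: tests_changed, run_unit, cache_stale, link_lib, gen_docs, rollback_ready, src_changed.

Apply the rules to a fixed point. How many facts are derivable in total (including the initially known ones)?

Round 1: rule 1 [lint_clean :- gen_docs, cache_stale.]; rule 2 [artifact_signed :- run_unit.]; rule 5 [cache_hit :- cache_stale, rollback_ready.]; rule 9 [link_bin :- run_unit, src_changed.]; rule 13 [compile_a :- tests_changed, src_changed.]. New: lint_clean, artifact_signed, cache_hit, link_bin, compile_a.
Round 2: rule 3 [deploy_prod :- link_bin.]; rule 7 [deploy_stage :- compile_a, gen_docs.]; rule 11 [format_ok :- lint_clean, cache_hit.]; rule 12 [hdr_changed :- link_bin, compile_a, cache_stale.]. New: deploy_prod, deploy_stage, format_ok, hdr_changed.
Round 3: rule 6 [tag_release :- hdr_changed, format_ok.]; rule 8 [cond_2 :- deploy_prod.]. New: tag_release, cond_2.
Closure: {artifact_signed, cache_hit, cache_stale, compile_a, cond_2, deploy_prod, deploy_stage, format_ok, gen_docs, hdr_changed, link_bin, link_lib, lint_clean, rollback_ready, run_unit, src_changed, tag_release, tests_changed} — 18 facts.

18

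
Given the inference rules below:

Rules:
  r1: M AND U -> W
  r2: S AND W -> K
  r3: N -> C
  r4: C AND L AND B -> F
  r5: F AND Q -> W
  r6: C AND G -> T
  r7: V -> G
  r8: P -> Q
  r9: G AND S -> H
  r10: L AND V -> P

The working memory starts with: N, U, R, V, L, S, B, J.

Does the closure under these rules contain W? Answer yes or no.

Round 1 — r3, r7, r10, derive C, G, P.
Round 2 — r4, r6, r8, r9, derive F, T, Q, H.
Round 3 — r5, derive W.
Round 4 — r2, derive K.
W appears in round 3, so it is derivable.

yes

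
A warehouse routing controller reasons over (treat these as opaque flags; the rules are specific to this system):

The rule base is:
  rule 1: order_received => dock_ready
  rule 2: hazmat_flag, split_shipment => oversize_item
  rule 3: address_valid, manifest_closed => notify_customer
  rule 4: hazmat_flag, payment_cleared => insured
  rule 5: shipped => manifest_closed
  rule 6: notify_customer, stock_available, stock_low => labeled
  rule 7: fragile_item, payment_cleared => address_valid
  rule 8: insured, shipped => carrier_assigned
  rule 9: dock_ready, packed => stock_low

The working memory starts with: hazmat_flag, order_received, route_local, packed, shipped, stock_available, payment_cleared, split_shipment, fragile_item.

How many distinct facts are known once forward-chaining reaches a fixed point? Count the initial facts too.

Round 1 — rule 1, rule 2, rule 4, rule 5, rule 7, derive dock_ready, oversize_item, insured, manifest_closed, address_valid.
Round 2 — rule 3, rule 8, rule 9, derive notify_customer, carrier_assigned, stock_low.
Round 3 — rule 6, derive labeled.
Closure: {address_valid, carrier_assigned, dock_ready, fragile_item, hazmat_flag, insured, labeled, manifest_closed, notify_customer, order_received, oversize_item, packed, payment_cleared, route_local, shipped, split_shipment, stock_available, stock_low} — 18 facts.

18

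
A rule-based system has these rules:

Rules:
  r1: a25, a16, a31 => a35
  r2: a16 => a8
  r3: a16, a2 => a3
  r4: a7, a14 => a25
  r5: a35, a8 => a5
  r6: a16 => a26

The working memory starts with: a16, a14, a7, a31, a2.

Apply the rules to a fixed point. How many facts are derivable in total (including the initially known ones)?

Round 1: r2 [a16 => a8]; r3 [a16, a2 => a3]; r4 [a7, a14 => a25]; r6 [a16 => a26]. Adds a8, a3, a25, a26.
Round 2: r1 [a25, a16, a31 => a35]. Adds a35.
Round 3: r5 [a35, a8 => a5]. Adds a5.
Closure: {a14, a16, a2, a25, a26, a3, a31, a35, a5, a7, a8} — 11 facts.

11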